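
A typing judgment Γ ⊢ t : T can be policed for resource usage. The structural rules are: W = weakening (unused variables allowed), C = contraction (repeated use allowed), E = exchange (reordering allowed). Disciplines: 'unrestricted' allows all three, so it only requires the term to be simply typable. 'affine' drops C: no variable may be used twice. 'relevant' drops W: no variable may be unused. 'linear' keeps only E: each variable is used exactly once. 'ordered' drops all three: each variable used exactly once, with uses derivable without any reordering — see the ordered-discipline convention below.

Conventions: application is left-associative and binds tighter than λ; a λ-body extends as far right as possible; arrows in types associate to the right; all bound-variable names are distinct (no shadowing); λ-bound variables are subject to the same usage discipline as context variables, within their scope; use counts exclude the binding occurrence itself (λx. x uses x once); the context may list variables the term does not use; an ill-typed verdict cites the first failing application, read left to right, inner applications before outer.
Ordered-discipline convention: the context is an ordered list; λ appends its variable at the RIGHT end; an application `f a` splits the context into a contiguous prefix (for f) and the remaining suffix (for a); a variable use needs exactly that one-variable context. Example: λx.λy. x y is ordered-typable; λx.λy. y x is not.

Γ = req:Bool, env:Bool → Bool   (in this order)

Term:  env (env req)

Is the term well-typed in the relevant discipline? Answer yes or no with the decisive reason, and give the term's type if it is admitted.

yes — req, env: all used, weakening unneeded; term : Bool
variable uses: req=1; env=2
use order (left to right): env, env, req
typing: well-typed at Bool
per-discipline verdicts: ordered ✗, linear ✗, affine ✗, relevant ✓, unrestricted ✓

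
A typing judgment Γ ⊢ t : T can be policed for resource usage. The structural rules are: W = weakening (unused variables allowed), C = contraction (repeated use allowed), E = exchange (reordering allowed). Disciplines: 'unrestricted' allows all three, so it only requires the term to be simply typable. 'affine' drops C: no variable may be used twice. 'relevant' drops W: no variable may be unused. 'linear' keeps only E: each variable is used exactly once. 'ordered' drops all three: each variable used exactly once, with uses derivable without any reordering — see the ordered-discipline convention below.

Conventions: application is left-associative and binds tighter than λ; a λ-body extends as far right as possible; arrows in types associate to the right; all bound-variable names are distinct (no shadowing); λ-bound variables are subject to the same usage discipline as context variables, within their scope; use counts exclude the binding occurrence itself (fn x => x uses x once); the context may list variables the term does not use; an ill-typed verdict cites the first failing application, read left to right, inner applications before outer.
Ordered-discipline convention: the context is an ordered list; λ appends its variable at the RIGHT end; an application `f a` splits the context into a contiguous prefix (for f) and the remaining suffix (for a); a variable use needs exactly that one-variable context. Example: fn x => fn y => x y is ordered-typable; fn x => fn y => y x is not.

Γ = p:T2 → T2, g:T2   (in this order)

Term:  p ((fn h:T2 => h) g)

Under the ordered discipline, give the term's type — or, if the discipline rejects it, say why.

term : T2
use counts: p: 1×; g: 1×; h (λ-bound): 1×
order of uses: p, h, g
typing: well-typed at T2
across the five disciplines: ordered ✓ | linear ✓ | affine ✓ | relevant ✓ | unrestricted ✓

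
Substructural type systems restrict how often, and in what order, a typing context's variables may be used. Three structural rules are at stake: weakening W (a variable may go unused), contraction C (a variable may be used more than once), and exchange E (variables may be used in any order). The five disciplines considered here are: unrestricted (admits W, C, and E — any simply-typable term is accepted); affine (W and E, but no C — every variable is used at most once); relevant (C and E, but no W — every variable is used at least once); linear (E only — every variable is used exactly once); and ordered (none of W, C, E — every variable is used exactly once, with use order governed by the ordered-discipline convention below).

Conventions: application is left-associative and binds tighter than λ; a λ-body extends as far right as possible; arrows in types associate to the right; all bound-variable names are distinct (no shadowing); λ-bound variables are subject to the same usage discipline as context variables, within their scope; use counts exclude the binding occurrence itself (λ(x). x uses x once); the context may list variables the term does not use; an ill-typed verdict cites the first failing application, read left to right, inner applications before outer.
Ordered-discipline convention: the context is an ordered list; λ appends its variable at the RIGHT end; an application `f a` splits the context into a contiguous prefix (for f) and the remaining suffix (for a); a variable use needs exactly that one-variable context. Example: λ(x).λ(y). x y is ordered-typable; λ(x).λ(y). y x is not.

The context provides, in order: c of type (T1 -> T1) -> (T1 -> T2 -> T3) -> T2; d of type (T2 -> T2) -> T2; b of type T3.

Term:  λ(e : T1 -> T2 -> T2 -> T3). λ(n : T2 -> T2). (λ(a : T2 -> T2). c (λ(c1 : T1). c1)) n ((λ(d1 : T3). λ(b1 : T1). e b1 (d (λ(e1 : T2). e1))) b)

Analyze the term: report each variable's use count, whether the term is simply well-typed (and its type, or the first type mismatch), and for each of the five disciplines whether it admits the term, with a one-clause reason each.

counts: c=1; d=1; b=1; e (bound)=1; n (bound)=1; a (bound)=0; c1 (bound)=1; d1 (bound)=0; b1 (bound)=1; e1 (bound)=1
order of uses: c, c1, n, e, b1, d, e1, b
typing: ✓ — (T1 -> T2 -> T2 -> T3) -> (T2 -> T2) -> T2
ordered: ✗ — a, d1 never used (weakening)
linear: ✗ — a, d1 never used (weakening)
affine: ✓ — none of c, d, b, e, n, a, c1, d1, b1, e1 used more than once
relevant: ✗ — a, d1 never used (weakening)
unrestricted: ✓ — type-checks ((T1 -> T2 -> T2 -> T3) -> (T2 -> T2) -> T2) and nothing is barred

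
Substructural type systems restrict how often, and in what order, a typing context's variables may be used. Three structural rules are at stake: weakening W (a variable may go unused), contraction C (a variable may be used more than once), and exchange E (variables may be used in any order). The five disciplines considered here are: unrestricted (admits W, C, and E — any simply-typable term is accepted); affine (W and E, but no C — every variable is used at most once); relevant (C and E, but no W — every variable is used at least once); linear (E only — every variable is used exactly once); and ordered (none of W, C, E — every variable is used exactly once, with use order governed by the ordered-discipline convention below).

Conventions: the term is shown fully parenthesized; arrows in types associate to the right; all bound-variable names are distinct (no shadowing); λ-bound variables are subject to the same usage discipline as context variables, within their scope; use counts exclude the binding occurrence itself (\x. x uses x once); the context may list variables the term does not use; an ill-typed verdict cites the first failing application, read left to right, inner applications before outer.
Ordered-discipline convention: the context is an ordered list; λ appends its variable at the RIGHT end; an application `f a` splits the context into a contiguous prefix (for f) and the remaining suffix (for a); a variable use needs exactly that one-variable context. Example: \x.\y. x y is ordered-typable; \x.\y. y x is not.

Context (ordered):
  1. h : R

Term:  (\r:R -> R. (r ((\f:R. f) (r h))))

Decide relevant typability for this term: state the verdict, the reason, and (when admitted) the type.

yes — every one of h, r, f appears; term : (R -> R) -> R
use counts: h ×1, r (λ-bound) ×2, f (λ-bound) ×1
order of uses: r, f, r, h
typing: well-typed at (R -> R) -> R
all disciplines: ordered ✗, linear ✗, affine ✗, relevant ✓, unrestricted ✓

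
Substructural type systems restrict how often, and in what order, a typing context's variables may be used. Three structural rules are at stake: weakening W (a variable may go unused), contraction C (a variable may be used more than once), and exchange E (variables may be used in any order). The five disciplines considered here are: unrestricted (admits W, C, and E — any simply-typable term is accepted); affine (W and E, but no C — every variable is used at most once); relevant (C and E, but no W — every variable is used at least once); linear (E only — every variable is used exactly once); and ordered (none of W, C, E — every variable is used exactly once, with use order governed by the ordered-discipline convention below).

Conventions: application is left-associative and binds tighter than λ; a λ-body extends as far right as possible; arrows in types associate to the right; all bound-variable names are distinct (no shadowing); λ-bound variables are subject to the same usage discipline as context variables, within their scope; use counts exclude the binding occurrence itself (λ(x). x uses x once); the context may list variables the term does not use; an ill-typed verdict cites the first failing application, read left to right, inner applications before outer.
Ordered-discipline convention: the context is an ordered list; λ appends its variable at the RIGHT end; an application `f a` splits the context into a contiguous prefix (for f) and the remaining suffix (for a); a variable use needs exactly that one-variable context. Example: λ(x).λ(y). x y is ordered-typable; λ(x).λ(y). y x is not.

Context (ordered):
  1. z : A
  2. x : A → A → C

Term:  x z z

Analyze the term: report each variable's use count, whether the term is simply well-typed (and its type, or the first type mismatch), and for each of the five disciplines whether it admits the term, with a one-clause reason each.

counts: z: 2×; x: 1×
use order (left to right): x, z, z
typing: well-typed — term : C
ordered ✗ (repeated use of z ×2)
linear ✗ (repeated use of z ×2)
affine ✗ (repeated use of z ×2)
relevant ✓ (at least one use each (z, x))
unrestricted ✓ (well-typed at C; no restrictions here)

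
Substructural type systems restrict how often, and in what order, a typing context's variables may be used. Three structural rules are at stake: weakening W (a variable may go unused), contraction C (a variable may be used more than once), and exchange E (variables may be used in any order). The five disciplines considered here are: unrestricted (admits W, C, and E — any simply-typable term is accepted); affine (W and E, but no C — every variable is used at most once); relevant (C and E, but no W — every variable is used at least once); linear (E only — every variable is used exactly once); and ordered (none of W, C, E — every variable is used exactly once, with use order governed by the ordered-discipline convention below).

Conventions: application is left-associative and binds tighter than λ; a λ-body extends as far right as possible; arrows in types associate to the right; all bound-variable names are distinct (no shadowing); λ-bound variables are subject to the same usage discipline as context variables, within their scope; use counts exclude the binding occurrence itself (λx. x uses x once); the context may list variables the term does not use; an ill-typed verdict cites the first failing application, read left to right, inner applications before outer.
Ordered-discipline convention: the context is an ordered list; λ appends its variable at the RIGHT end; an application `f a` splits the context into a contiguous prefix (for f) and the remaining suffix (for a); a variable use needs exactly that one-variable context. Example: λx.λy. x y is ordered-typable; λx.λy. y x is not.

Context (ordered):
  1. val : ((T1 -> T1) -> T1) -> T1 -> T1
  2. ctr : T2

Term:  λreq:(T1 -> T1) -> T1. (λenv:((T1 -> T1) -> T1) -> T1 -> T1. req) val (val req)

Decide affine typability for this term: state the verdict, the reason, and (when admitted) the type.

no — needs contraction — val ×2, req ×2
variable uses: val: 2×, ctr: 0×, req (λ-bound): 2×, env (λ-bound): 0×
uses in reading order: req, val, val, req
typing: well-typed — term : ((T1 -> T1) -> T1) -> T1
all disciplines: ordered ✗ | linear ✗ | affine ✗ | relevant ✗ | unrestricted ✓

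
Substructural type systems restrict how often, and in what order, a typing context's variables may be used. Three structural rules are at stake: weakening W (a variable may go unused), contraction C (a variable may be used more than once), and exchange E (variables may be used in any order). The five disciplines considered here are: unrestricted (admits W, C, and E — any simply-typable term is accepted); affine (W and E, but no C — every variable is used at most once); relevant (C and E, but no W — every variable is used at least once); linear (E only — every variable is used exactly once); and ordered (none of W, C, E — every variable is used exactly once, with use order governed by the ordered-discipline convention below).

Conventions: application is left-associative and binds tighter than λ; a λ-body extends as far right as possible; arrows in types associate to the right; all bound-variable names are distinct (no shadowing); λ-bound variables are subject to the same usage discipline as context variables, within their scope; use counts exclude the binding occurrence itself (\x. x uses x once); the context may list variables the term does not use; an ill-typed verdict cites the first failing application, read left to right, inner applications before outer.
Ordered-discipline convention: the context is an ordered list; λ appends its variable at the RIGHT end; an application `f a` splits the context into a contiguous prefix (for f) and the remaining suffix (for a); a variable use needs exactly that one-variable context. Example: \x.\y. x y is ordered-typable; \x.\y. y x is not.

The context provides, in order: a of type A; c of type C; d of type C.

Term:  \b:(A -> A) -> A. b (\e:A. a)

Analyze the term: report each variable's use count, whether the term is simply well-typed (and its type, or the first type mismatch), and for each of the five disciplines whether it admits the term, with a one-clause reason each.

usage: a ×1; c ×0; d ×0; b [bound] ×1; e [bound] ×0
order of uses: b, a
typing: ✓ — ((A -> A) -> A) -> A
ordered: ✗ — needs weakening: c, d, e unused
linear: ✗ — needs weakening: c, d, e unused
affine: ✓ — none of a, c, d, b, e used more than once
relevant: ✗ — needs weakening: c, d, e unused
unrestricted: ✓ — typability at ((A -> A) -> A) -> A is all that's needed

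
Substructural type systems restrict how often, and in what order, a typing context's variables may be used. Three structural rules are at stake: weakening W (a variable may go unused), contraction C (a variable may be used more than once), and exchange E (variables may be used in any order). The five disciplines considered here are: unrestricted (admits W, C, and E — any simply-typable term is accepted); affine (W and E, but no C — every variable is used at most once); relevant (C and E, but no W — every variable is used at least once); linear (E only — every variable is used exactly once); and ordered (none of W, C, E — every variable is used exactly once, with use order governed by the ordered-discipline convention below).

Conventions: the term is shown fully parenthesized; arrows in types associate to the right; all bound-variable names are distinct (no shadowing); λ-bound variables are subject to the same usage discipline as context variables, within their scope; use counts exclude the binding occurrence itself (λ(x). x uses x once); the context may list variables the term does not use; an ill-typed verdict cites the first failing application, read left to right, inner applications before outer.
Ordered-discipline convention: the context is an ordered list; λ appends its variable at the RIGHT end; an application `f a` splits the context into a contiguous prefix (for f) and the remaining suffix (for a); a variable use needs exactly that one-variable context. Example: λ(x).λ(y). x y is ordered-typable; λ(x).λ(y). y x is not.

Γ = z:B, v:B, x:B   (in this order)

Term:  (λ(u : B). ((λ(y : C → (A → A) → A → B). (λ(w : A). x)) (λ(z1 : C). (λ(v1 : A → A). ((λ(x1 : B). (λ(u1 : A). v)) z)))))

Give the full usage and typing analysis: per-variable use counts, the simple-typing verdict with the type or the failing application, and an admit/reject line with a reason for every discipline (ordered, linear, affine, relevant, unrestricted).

use counts: z: 1×, v: 1×, x: 1×, u [bound]: 0×, y [bound]: 0×, w [bound]: 0×, z1 [bound]: 0×, v1 [bound]: 0×, x1 [bound]: 0×, u1 [bound]: 0×
left-to-right use order: x, v, z
typing: well-typed — term : B → A → B
ordered: ✗, needs weakening: u, y, w, z1, v1, x1, u1 unused
linear: ✗, needs weakening: u, y, w, z1, v1, x1, u1 unused
affine: ✓, no duplicate uses among z, v, x, u, y, w, z1, v1, x1, u1
relevant: ✗, needs weakening: u, y, w, z1, v1, x1, u1 unused
unrestricted: ✓, simply typable at B → A → B; W, C, E all held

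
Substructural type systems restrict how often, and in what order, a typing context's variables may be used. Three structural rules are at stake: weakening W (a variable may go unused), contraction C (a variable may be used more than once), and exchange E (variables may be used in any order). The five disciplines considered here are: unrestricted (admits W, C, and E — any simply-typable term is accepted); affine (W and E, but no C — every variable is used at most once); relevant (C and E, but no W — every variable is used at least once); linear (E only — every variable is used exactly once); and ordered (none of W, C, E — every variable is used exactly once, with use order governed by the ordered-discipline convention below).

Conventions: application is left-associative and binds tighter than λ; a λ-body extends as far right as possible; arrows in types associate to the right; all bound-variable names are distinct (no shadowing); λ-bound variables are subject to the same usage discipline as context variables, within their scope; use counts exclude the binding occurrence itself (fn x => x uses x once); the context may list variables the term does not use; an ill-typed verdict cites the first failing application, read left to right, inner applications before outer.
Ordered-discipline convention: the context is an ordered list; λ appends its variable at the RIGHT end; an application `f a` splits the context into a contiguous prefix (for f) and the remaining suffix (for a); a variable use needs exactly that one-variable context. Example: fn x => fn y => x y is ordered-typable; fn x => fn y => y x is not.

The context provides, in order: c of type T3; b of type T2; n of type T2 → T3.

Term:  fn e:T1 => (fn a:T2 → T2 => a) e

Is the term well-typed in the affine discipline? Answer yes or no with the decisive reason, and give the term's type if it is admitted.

no — not simply typable
counts: c ×0; b ×0; n ×0; e (bound) ×1; a (bound) ×1
left-to-right use order: a, e
typing: ill-typed: an argument T1 mismatches the expected T2 → T2
per-discipline verdicts: ordered ✗; linear ✗; affine ✗; relevant ✗; unrestricted ✗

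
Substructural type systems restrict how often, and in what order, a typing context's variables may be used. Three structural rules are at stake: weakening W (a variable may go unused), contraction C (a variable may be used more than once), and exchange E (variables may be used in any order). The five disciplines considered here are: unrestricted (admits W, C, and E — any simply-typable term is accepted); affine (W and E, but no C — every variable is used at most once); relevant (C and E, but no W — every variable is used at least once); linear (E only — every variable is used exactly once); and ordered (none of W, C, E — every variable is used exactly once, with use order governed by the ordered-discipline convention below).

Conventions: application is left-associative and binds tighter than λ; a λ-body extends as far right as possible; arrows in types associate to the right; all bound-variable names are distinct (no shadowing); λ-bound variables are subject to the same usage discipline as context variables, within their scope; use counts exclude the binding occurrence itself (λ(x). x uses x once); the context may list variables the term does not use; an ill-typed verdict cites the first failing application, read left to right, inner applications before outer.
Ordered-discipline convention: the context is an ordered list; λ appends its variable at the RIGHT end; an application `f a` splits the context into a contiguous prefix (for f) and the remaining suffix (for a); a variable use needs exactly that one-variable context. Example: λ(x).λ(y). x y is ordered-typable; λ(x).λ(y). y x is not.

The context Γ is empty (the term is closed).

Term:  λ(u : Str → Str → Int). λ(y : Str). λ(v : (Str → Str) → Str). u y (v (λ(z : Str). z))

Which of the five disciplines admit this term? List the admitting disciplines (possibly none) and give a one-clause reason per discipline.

admitted by: ordered, linear, affine, relevant, unrestricted
variable uses: u (λ-bound): 1×; y (λ-bound): 1×; v (λ-bound): 1×; z (λ-bound): 1×
uses in reading order: u, y, v, z
typing: well-typed at (Str → Str → Int) → Str → ((Str → Str) → Str) → Int
ordered: ✓ — one use each (u, y, v, z); ordered split holds
linear: ✓ — u, y, v, z: one use apiece
affine: ✓ — at most one use each (u, y, v, z)
relevant: ✓ — at least one use each (u, y, v, z)
unrestricted: ✓ — simply typable at (Str → Str → Int) → Str → ((Str → Str) → Str) → Int; W, C, E all held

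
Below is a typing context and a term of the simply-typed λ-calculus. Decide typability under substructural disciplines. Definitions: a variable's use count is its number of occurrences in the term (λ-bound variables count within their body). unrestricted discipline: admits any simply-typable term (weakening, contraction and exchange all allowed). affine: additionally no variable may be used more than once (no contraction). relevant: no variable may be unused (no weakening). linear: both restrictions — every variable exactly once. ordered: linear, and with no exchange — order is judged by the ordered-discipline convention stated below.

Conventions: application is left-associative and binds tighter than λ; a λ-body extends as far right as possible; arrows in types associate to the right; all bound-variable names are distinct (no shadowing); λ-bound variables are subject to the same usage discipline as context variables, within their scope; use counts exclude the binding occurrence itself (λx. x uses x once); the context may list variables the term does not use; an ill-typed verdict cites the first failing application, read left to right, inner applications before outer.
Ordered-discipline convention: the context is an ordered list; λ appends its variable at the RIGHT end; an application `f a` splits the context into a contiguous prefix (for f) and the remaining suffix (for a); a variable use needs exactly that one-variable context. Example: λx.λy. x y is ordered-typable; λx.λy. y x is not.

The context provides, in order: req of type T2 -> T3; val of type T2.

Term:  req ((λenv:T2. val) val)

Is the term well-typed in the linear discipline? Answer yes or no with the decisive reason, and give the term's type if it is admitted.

no — needs contraction — val ×2; env never used (weakening)
variable uses: req: 1; val: 2; env (λ-bound): 0
order of uses: req, val, val
typing: well-typed at T3
across the five disciplines: ordered ✗ · linear ✗ · affine ✗ · relevant ✗ · unrestricted ✓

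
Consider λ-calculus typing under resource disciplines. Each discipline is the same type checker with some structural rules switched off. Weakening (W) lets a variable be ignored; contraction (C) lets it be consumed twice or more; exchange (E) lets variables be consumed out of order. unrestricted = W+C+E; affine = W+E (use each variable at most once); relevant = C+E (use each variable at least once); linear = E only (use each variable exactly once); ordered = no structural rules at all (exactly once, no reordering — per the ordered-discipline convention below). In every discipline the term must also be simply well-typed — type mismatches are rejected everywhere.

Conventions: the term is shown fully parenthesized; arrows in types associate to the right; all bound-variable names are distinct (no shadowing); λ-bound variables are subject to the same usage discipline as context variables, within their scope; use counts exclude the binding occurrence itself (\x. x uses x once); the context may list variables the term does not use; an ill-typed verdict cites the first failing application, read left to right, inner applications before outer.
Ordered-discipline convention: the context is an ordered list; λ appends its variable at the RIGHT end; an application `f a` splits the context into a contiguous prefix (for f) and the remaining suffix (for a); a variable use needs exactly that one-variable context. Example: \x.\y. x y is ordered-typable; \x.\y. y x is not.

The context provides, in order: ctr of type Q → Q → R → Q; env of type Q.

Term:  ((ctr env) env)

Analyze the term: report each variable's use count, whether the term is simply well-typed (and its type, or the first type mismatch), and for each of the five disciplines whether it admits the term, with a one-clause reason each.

counts: ctr: 1; env: 2
uses in reading order: ctr, env, env
typing: well-typed at R → Q
ordered ✗ (env ×2 used more than once (contraction))
linear ✗ (env ×2 used more than once (contraction))
affine ✗ (env ×2 used more than once (contraction))
relevant ✓ (ctr, env: all used, weakening unneeded)
unrestricted ✓ (type-checks (R → Q) and nothing is barred)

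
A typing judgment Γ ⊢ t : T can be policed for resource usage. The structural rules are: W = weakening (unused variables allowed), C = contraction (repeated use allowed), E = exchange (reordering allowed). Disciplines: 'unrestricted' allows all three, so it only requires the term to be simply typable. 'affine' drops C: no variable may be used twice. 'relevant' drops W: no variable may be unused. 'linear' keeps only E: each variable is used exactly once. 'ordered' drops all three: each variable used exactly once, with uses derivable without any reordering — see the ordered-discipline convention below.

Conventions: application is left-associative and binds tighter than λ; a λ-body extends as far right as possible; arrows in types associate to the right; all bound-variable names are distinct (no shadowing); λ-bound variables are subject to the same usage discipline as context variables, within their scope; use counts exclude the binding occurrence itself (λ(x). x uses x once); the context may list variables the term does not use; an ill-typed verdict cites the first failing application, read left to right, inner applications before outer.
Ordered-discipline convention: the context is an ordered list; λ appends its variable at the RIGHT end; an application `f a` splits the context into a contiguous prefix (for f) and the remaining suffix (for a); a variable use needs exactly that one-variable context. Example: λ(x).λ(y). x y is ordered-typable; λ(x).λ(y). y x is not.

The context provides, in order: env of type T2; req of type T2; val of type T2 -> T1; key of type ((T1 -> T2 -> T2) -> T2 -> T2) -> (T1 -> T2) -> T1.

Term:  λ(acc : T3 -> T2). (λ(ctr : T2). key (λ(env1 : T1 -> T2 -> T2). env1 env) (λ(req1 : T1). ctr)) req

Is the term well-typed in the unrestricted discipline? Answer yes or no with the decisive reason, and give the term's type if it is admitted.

no — not simply typable
counts: env: 1; req: 1; val: 0; key: 1; acc [bound]: 0; ctr [bound]: 1; env1 [bound]: 1; req1 [bound]: 0
order of uses: key, env1, env, ctr, req
typing: ill-typed: a function awaiting T1 gets T2
per-discipline verdicts: ordered ✗ | linear ✗ | affine ✗ | relevant ✗ | unrestricted ✗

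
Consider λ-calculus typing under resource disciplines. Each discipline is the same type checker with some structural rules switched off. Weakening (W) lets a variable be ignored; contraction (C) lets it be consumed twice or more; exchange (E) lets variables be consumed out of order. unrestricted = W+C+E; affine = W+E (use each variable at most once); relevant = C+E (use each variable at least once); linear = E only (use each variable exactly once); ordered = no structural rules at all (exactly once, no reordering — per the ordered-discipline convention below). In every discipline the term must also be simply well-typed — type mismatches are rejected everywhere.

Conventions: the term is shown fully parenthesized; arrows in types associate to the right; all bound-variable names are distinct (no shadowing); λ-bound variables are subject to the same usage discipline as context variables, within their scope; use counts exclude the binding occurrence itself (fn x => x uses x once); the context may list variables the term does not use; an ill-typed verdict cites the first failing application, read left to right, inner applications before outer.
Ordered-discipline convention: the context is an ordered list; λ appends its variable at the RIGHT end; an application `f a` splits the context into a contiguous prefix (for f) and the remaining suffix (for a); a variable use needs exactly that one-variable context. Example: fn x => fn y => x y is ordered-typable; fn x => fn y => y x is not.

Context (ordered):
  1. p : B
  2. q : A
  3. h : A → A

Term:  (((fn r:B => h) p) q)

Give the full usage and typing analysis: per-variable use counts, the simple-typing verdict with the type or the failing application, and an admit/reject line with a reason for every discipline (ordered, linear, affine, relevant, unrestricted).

counts: p: 1×; q: 1×; h: 1×; r (λ-bound): 0×
uses in reading order: h, p, q
typing: the term checks, with type A
ordered ✗ (unused: r — weakening required)
linear ✗ (unused: r — weakening required)
affine ✓ (p, q, h, r: no repeats, contraction unneeded)
relevant ✗ (unused: r — weakening required)
unrestricted ✓ (type-checks (A) and nothing is barred)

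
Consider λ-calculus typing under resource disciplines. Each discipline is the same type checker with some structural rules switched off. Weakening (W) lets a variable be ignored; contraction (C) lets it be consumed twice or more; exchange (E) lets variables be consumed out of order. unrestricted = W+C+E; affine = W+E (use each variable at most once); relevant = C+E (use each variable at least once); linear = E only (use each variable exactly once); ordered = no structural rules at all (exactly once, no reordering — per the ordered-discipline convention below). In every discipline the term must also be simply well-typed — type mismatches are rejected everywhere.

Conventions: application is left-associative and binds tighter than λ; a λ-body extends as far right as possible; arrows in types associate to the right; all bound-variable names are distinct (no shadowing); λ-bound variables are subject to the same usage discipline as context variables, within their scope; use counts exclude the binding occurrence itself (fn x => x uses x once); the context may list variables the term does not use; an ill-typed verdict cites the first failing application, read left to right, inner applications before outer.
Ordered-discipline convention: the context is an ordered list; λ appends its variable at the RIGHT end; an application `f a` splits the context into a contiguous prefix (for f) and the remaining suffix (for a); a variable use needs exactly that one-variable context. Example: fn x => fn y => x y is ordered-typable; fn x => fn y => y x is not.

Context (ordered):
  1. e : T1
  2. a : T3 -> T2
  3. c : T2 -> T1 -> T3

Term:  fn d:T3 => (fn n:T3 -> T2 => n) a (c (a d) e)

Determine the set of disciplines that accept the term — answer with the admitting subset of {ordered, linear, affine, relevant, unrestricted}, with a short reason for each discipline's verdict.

accepted by: relevant, unrestricted
usage: e ×1, a ×2, c ×1, d (λ-bound) ×1, n (λ-bound) ×1
left-to-right use order: n, a, c, a, d, e
typing: well-typed at T3 -> T2
ordered ✗ (needs contraction — a ×2)
linear ✗ (needs contraction — a ×2)
affine ✗ (needs contraction — a ×2)
relevant ✓ (e, a, c, d, n: all used, weakening unneeded)
unrestricted ✓ (simply typable at T3 -> T2; W, C, E all held)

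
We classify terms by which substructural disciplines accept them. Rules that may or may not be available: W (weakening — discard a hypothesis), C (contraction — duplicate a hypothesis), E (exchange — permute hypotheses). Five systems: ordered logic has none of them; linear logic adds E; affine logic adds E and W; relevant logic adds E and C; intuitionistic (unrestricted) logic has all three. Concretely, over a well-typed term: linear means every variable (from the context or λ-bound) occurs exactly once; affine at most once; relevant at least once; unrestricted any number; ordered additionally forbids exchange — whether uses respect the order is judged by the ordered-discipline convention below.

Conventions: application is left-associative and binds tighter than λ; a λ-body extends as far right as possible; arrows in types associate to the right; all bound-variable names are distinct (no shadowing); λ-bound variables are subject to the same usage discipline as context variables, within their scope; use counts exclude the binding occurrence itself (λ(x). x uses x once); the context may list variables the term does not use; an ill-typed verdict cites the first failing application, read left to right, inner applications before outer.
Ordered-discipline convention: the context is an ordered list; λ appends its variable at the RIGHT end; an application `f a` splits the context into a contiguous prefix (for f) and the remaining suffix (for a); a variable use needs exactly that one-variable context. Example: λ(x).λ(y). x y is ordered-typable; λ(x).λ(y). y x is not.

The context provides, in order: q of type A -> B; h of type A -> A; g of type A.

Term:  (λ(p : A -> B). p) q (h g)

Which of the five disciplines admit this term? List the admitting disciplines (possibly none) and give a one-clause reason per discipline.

admitting disciplines: ordered, linear, affine, relevant, unrestricted
use counts: q: 1×; h: 1×; g: 1×; p (bound): 1×
left-to-right use order: p, q, h, g
typing: ✓ — B
ordered: ✓, single-use (q, h, g, p), ordered derivation ok
linear: ✓, single use per variable (q, h, g, p)
affine: ✓, q, h, g, p: no repeats, contraction unneeded
relevant: ✓, q, h, g, p: all used, weakening unneeded
unrestricted: ✓, well-typed at B; no restrictions here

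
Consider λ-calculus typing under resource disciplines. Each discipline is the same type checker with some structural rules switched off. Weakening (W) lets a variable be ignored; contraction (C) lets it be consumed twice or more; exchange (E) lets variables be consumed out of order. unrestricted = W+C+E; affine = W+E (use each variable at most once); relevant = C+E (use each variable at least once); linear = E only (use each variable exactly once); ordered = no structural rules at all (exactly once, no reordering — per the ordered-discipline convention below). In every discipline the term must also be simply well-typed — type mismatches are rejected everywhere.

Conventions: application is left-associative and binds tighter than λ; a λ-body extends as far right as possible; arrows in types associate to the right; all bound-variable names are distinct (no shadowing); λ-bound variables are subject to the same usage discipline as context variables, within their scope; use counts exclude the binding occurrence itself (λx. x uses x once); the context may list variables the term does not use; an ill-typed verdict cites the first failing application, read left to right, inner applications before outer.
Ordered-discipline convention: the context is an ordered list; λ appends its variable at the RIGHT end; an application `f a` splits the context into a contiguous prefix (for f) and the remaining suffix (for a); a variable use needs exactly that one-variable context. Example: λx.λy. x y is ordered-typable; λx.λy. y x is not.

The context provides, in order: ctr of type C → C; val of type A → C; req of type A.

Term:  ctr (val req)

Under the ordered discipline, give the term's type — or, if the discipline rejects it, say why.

term : C
usage: ctr: 1; val: 1; req: 1
left-to-right use order: ctr, val, req
typing: well-typed — term : C
all disciplines: ordered ✓ | linear ✓ | affine ✓ | relevant ✓ | unrestricted ✓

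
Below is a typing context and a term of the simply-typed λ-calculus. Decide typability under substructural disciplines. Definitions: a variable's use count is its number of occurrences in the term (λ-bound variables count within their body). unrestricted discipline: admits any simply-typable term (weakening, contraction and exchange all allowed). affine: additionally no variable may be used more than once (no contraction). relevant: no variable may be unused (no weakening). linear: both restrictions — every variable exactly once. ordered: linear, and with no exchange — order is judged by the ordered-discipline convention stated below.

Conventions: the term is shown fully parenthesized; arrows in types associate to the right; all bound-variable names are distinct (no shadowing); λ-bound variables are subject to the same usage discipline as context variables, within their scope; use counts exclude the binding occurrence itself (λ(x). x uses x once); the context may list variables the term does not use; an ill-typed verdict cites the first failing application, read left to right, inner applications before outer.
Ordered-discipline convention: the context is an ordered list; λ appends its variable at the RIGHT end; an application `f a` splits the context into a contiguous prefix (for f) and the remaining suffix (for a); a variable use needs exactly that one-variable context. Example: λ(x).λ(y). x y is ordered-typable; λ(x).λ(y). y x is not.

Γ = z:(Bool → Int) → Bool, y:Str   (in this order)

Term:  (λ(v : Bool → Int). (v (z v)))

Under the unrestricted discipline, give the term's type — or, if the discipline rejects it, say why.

term : (Bool → Int) → Int
usage: z=1; y=0; v (λ-bound)=2
order of uses: v, z, v
typing: well-typed at (Bool → Int) → Int
all disciplines: ordered ✗ | linear ✗ | affine ✗ | relevant ✗ | unrestricted ✓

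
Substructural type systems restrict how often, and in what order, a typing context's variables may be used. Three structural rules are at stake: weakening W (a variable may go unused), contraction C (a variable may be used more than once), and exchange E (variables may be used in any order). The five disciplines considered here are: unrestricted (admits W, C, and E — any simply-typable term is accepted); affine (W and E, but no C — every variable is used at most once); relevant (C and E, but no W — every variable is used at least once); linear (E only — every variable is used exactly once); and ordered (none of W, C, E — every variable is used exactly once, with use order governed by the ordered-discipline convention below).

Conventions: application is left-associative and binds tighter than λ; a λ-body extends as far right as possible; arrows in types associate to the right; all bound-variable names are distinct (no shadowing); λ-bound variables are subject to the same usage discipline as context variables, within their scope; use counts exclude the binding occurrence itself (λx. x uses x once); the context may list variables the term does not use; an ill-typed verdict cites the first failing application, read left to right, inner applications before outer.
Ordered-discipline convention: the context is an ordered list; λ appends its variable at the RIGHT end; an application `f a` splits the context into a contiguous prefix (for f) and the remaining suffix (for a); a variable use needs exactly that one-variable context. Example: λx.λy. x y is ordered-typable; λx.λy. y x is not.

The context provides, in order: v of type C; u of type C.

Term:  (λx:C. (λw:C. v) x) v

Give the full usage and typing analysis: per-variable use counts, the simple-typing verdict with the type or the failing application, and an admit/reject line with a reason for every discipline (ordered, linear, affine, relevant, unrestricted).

variable uses: v: 2; u: 0; x [bound]: 1; w [bound]: 0
order of uses: v, x, v
typing: well-typed at C
ordered ✗ (repeated use of v ×2; u, w never used (weakening))
linear ✗ (repeated use of v ×2; u, w never used (weakening))
affine ✗ (repeated use of v ×2)
relevant ✗ (u, w never used (weakening))
unrestricted ✓ (well-typed at C; no restrictions here)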